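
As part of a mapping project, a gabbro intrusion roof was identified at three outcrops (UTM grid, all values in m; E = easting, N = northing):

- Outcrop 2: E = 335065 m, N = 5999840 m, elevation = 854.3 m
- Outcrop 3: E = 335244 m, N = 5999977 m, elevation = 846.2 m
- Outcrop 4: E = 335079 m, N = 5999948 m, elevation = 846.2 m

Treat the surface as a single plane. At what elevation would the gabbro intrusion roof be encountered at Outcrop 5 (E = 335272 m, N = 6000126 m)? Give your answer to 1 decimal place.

835.1 m

Let the plane be z = a·E + b·N + c.
Outcrop 3−Outcrop 2: 179a + 137b = −8.1;  Outcrop 4−Outcrop 2: 14a + 108b = −8.1.
Solving gives a = 0.013489147, b = −0.076748593.
Then c = 854.3 − a·335065 − b·5999840 = 456813.84.
At (335272, 6000126): z = 4522.5 − 460501.2 + 456813.84 = 835.1 m.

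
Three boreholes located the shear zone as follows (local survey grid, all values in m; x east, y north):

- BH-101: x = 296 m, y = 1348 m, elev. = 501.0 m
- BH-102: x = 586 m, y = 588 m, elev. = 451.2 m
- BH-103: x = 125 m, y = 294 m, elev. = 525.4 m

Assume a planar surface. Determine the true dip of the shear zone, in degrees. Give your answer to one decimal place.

9.3°

Two edge vectors: BH-101→BH-102 = (290, -760, -49.8), BH-101→BH-103 = (-171, -1054, 24.4).
Normal n = (BH-101→BH-102) × (BH-101→BH-103) = (-71033.2, 1439.8, -435620).
So ∂z/∂x = −n_x/n_z = −0.16306 and ∂z/∂y = −n_y/n_z = 0.00331.
Gradient magnitude |∇z| = √(a² + b²) = √(0.02659 + 0.00001) = 0.16310.
True dip = arctan(0.16310) = 9.3°, dipping toward E (azimuth ≈ 091°).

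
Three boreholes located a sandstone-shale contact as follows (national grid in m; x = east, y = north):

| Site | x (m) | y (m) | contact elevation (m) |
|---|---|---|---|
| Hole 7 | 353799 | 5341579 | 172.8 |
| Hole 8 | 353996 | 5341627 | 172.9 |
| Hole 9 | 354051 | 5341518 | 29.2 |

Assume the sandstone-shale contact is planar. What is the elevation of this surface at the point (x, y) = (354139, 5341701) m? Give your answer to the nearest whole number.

219 m

Let the plane be z = a·x + b·y + c.
Hole 8−Hole 7: 197a + 48b = 0.1;  Hole 9−Hole 7: 252a − 61b = −143.6.
Solving gives a = −0.28560113, b = 1.17423796.
Then c = 172.8 − a·353799 − b·5341579 = −6171066.65.
At (354139, 5341701): z = −101142.5 + 6272428.1 − 6171066.65 = 219.0 m.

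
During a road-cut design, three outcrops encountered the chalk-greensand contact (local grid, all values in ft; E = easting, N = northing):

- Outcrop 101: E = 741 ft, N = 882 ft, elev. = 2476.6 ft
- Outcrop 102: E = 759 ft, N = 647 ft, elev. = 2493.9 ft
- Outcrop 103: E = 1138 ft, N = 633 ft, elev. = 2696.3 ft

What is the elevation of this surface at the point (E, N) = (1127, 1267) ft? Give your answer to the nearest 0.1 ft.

Let the plane be z = a·E + b·N + c.
Outcrop 102−Outcrop 101: 18a − 235b = 17.3;  Outcrop 103−Outcrop 101: 397a − 249b = 219.7.
Solving gives a = 0.532825, b = −0.032805.
Then c = 2476.6 − a·741 − b·882 = 2110.71.
At (1127, 1267): z = 600.5 − 41.6 + 2110.71 = 2669.6 ft.

2669.6 ft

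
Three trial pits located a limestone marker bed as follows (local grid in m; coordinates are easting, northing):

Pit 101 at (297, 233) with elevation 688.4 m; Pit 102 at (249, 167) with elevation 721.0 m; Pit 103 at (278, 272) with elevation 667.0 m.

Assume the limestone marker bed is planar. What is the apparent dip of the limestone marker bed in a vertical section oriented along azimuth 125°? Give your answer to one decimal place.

Let the plane be z = a·easting + b·northing + c.
Pit 102−Pit 101: −48a − 66b = 32.6;  Pit 103−Pit 101: −19a + 39b = −21.4.
Solving gives a = 0.04511, b = −0.52674.
Unit vector along 125° is (sin 125°, cos 125°) = (0.8192, -0.5736).
Slope in that direction = a·(0.8192) + b·(-0.5736) = 0.33908.
Apparent dip = arctan|0.33908| = 18.7° (true dip is 27.9°, so apparent ≤ true as expected).

18.7°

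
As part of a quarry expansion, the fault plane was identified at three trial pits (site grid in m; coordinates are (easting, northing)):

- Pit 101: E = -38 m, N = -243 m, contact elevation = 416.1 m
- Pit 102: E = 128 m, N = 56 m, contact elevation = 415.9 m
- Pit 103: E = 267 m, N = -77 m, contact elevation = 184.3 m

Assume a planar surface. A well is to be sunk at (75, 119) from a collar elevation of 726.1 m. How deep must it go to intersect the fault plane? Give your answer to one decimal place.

214.5 m

Two edge vectors: Pit 101→Pit 102 = (166, 299, -0.2), Pit 101→Pit 103 = (305, 166, -231.8).
Normal n = (Pit 101→Pit 102) × (Pit 101→Pit 103) = (-69275, 38417.8, -63639).
So ∂z/∂E = −n_x/n_z = −1.08856 and ∂z/∂N = −n_y/n_z = 0.60368.
Intercept c from Pit 101: 416.1 − 41.37 + 146.70 = 521.43.
At (75, 119): z_contact = −81.64 + 71.84 + 521.43 = 511.63 m.
Depth below ground = 726.1 − 511.63 = 214.5 m.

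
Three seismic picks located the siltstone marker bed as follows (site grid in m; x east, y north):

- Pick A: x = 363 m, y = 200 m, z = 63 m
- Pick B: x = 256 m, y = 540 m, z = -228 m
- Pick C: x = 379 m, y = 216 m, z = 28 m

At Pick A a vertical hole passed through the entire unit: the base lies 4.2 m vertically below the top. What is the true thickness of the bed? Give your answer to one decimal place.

Two edge vectors: Pick A→Pick B = (-107, 340, -291), Pick A→Pick C = (16, 16, -35).
Normal n = (Pick A→Pick B) × (Pick A→Pick C) = (-7244, -8401, -7152).
So ∂z/∂x = −n_x/n_z = −1.01286 and ∂z/∂y = −n_y/n_z = −1.17464.
|∇z| = √(a²+b²) = 1.55102, so dip δ = arctan(1.55102) = 57.19°.
True thickness = vertical thickness × cos δ = 4.2 × cos 57.19° = 2.3 m.

2.3 m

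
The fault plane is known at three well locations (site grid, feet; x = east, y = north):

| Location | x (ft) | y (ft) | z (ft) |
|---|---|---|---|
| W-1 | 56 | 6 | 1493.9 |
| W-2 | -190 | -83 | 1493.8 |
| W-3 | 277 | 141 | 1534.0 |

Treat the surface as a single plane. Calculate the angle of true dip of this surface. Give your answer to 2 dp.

Two edge vectors: W-1→W-2 = (-246, -89, -0.1), W-1→W-3 = (221, 135, 40.1).
Normal n = (W-1→W-2) × (W-1→W-3) = (-3555.4, 9842.5, -13541).
So ∂z/∂x = −n_x/n_z = −0.26257 and ∂z/∂y = −n_y/n_z = 0.72687.
Gradient magnitude |∇z| = √(a² + b²) = √(0.06894 + 0.52833) = 0.77284.
True dip = arctan(0.77284) = 37.70°, dipping toward SSE (azimuth ≈ 160°).

37.70°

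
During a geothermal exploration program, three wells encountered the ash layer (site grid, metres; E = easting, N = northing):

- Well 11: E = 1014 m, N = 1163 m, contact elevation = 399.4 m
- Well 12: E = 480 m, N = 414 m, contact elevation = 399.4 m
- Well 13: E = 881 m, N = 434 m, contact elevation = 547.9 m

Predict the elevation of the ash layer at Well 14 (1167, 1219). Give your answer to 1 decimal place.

442.8 m

Two edge vectors: Well 11→Well 12 = (-534, -749, 0), Well 11→Well 13 = (-133, -729, 148.5).
Normal n = (Well 11→Well 12) × (Well 11→Well 13) = (-111226.5, 79299, 289669).
So ∂z/∂E = −n_x/n_z = 0.383978 and ∂z/∂N = −n_y/n_z = −0.273757.
Intercept c from Well 11: 399.4 − 389.35 + 318.38 = 328.43.
At (1167, 1219): z = 448.1 − 333.7 + 328.43 = 442.8 m.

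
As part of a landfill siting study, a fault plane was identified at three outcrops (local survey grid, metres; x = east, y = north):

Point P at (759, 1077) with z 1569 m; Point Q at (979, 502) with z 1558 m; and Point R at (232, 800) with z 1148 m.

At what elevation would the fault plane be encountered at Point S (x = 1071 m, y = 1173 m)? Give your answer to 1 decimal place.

Let the plane be z = a·x + b·y + c.
Point Q−Point P: 220a − 575b = −11;  Point R−Point P: −527a − 277b = −421.
Solving gives a = 0.656733, b = 0.270402.
Then c = 1569 − a·759 − b·1077 = 779.32.
At (1071, 1173): z = 703.4 + 317.2 + 779.32 = 1799.9 m.

1799.9 m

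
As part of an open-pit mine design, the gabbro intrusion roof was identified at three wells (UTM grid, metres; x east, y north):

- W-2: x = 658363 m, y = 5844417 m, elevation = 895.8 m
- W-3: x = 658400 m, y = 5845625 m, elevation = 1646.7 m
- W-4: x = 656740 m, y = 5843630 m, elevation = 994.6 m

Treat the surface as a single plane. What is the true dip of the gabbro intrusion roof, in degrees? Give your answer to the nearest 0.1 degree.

Let the plane be z = a·x + b·y + c.
W-3−W-2: 37a + 1208b = 750.9;  W-4−W-2: −1623a − 787b = 98.8.
Solving gives a = −0.36776, b = 0.63287.
Gradient magnitude |∇z| = √(a² + b²) = √(0.13524 + 0.40052) = 0.73196.
True dip = arctan(0.73196) = 36.2°, dipping toward SSE (azimuth ≈ 150°).

36.2°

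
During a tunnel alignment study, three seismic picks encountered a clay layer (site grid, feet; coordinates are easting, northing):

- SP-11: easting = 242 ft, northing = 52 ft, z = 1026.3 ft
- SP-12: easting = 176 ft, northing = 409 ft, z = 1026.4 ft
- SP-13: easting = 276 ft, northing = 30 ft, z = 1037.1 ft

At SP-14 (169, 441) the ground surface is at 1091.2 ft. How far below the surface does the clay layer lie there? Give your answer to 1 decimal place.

65.2 ft

Two edge vectors: SP-11→SP-12 = (-66, 357, 0.1), SP-11→SP-13 = (34, -22, 10.8).
Normal n = (SP-11→SP-12) × (SP-11→SP-13) = (3857.8, 716.2, -10686).
So ∂z/∂easting = −n_x/n_z = 0.36101 and ∂z/∂northing = −n_y/n_z = 0.06702.
Intercept c from SP-11: 1026.3 − 87.37 − 3.49 = 935.45.
At (169, 441): z_contact = 61.01 + 29.56 + 935.45 = 1026.02 ft.
Depth below ground = 1091.2 − 1026.02 = 65.2 ft.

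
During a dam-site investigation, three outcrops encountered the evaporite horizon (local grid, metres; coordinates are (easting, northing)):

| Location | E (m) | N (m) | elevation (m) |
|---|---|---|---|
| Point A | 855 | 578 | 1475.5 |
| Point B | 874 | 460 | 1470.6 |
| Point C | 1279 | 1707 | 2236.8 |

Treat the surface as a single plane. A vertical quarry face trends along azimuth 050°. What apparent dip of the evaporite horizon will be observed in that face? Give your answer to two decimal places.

Let the plane be z = a·E + b·N + c.
Point B−Point A: 19a − 118b = −4.9;  Point C−Point A: 424a + 1129b = 761.3.
Solving gives a = 1.17932, b = 0.23142.
Unit vector along 050° is (sin 50°, cos 50°) = (0.7660, 0.6428).
Slope in that direction = a·(0.7660) + b·(0.6428) = 1.05216.
Apparent dip = arctan|1.05216| = 46.46° (true dip is 50.2°, so apparent ≤ true as expected).

46.46°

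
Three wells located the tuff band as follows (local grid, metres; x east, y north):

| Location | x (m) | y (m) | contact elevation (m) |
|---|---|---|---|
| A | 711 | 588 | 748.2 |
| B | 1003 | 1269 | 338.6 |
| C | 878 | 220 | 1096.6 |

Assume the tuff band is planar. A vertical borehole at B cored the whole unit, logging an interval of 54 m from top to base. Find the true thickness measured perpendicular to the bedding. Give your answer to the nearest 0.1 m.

40.9 m

Two edge vectors: A→B = (292, 681, -409.6), A→C = (167, -368, 348.4).
Normal n = (A→B) × (A→C) = (86527.6, -170136, -221183).
So ∂z/∂x = −n_x/n_z = 0.39120 and ∂z/∂y = −n_y/n_z = −0.76921.
|∇z| = √(a²+b²) = 0.86297, so dip δ = arctan(0.86297) = 40.79°.
True thickness = vertical thickness × cos δ = 54 × cos 40.79° = 40.9 m.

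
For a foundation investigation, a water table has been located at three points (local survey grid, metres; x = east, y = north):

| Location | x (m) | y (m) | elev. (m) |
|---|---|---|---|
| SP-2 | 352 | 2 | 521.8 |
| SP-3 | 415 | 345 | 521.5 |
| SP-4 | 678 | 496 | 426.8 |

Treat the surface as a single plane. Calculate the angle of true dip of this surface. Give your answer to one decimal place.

Two edge vectors: SP-2→SP-3 = (63, 343, -0.3), SP-2→SP-4 = (326, 494, -95).
Normal n = (SP-2→SP-3) × (SP-2→SP-4) = (-32436.8, 5887.2, -80696).
So ∂z/∂x = −n_x/n_z = −0.40196 and ∂z/∂y = −n_y/n_z = 0.07296.
Gradient magnitude |∇z| = √(a² + b²) = √(0.16157 + 0.00532) = 0.40853.
True dip = arctan(0.40853) = 22.2°, dipping toward E (azimuth ≈ 100°).

22.2°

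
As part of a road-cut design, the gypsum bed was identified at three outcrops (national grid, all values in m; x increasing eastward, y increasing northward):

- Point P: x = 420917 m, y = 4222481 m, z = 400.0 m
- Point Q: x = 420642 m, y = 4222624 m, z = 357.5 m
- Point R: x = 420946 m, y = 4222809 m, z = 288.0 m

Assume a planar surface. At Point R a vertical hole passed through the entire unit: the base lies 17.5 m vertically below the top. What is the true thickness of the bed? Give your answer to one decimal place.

16.6 m

Let the plane be z = a·x + b·y + c.
Point Q−Point P: −275a + 143b = −42.5;  Point R−Point P: 29a + 328b = −112.
Solving gives a = −0.02200, b = −0.33952.
|∇z| = √(a²+b²) = 0.34023, so dip δ = arctan(0.34023) = 18.79°.
True thickness = vertical thickness × cos δ = 17.5 × cos 18.79° = 16.6 m.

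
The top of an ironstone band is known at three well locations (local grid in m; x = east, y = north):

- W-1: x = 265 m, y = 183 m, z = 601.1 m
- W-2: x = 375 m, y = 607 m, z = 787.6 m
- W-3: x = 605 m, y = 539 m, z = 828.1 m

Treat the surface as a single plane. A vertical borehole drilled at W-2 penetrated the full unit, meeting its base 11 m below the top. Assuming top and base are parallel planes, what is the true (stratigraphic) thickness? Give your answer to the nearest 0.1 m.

Let the plane be z = a·x + b·y + c.
W-2−W-1: 110a + 424b = 186.5;  W-3−W-1: 340a + 356b = 227.
Solving gives a = 0.28432, b = 0.36610.
|∇z| = √(a²+b²) = 0.46354, so dip δ = arctan(0.46354) = 24.87°.
True thickness = vertical thickness × cos δ = 11 × cos 24.87° = 10.0 m.

10.0 m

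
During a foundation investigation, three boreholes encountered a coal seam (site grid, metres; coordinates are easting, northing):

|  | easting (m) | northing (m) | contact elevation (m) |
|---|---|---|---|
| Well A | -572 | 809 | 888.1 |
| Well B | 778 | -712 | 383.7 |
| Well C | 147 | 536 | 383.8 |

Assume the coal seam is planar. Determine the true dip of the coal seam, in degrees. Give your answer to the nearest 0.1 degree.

44.2°

Two edge vectors: Well A→Well B = (1350, -1521, -504.4), Well A→Well C = (719, -273, -504.3).
Normal n = (Well A→Well B) × (Well A→Well C) = (629339.1, 318141.4, 725049).
So ∂z/∂easting = −n_x/n_z = −0.86800 and ∂z/∂northing = −n_y/n_z = −0.43879.
Gradient magnitude |∇z| = √(a² + b²) = √(0.75342 + 0.19253) = 0.97260.
True dip = arctan(0.97260) = 44.2°, dipping toward ENE (azimuth ≈ 063°).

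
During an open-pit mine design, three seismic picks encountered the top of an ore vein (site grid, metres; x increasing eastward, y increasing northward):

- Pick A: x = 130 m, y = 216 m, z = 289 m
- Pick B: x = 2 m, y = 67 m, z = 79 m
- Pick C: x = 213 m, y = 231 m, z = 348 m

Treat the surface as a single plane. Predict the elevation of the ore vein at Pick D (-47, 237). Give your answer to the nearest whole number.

Let the plane be z = a·x + b·y + c.
Pick B−Pick A: −128a − 149b = −210;  Pick C−Pick A: 83a + 15b = 59.
Solving gives a = 0.53996, b = 0.94553.
Then c = 289 − a·130 − b·216 = 14.57.
At (-47, 237): z = −25.4 + 224.1 + 14.57 = 213.3 m.

213 m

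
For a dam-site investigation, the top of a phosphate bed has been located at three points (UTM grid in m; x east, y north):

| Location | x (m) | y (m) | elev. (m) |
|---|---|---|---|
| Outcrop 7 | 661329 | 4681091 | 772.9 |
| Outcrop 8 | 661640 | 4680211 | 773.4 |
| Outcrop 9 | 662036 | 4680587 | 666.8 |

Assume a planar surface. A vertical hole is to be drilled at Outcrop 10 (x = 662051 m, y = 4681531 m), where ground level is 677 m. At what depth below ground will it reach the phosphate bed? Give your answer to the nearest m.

81 m

Let the plane be z = a·x + b·y + c.
Outcrop 8−Outcrop 7: 311a − 880b = 0.5;  Outcrop 9−Outcrop 7: 707a − 504b = −106.1.
Solving gives a = −0.20115338, b = −0.07165761.
Then c = 772.9 − a·661329 − b·4681091 = 469237.27.
At (662051, 4681531): z_contact = −133173.8 − 335467.3 + 469237.27 = 596.1 m.
Depth below ground = 677 − 596.1 = 81 m.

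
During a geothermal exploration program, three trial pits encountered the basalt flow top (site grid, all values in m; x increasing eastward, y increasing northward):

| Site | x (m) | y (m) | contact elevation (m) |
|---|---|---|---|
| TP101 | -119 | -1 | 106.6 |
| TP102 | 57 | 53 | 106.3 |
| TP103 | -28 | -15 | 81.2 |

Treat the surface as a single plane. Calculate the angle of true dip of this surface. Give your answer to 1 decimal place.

32.2°

Two edge vectors: TP101→TP102 = (176, 54, -0.3), TP101→TP103 = (91, -14, -25.4).
Normal n = (TP101→TP102) × (TP101→TP103) = (-1375.8, 4443.1, -7378).
So ∂z/∂x = −n_x/n_z = −0.18647 and ∂z/∂y = −n_y/n_z = 0.60221.
Gradient magnitude |∇z| = √(a² + b²) = √(0.03477 + 0.36266) = 0.63042.
True dip = arctan(0.63042) = 32.2°, dipping toward SSE (azimuth ≈ 163°).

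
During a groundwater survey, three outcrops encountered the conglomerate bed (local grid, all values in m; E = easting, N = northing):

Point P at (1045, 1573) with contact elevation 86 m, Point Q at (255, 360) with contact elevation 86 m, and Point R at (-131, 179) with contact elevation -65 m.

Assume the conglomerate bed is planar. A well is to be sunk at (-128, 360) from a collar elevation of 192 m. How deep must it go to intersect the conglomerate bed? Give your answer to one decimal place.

Two edge vectors: Point P→Point Q = (-790, -1213, 0), Point P→Point R = (-1176, -1394, -151).
Normal n = (Point P→Point Q) × (Point P→Point R) = (183163, -119290, -325228).
So ∂z/∂E = −n_x/n_z = 0.563183 and ∂z/∂N = −n_y/n_z = −0.366789.
Intercept c from Point P: 86 − 588.53 + 576.96 = 74.43.
At (-128, 360): z_contact = −72.09 − 132.04 + 74.43 = -129.70 m.
Depth below ground = 192 − (-129.70) = 321.7 m.

321.7 m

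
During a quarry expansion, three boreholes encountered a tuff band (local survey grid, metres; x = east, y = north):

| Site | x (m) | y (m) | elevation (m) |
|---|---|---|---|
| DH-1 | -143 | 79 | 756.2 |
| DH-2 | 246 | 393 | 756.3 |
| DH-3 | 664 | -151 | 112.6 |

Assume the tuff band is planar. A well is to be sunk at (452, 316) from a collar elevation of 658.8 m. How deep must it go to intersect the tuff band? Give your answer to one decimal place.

Two edge vectors: DH-1→DH-2 = (389, 314, 0.1), DH-1→DH-3 = (807, -230, -643.6).
Normal n = (DH-1→DH-2) × (DH-1→DH-3) = (-202067.4, 250441.1, -342868).
So ∂z/∂x = −n_x/n_z = −0.58934 and ∂z/∂y = −n_y/n_z = 0.73043.
Intercept c from DH-1: 756.2 − 84.28 − 57.70 = 614.22.
At (452, 316): z_contact = −266.38 + 230.82 + 614.22 = 578.65 m.
Depth below ground = 658.8 − 578.65 = 80.1 m.

80.1 m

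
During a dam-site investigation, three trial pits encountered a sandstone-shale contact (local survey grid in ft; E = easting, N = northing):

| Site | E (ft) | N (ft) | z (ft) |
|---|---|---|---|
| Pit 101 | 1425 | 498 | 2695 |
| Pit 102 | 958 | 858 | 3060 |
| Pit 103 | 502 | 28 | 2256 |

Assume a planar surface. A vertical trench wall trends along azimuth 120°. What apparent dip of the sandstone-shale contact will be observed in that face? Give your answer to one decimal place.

27.1°

Let the plane be z = a·E + b·N + c.
Pit 102−Pit 101: −467a + 360b = 365;  Pit 103−Pit 101: −923a − 470b = −439.
Solving gives a = −0.02448, b = 0.98213.
Unit vector along 120° is (sin 120°, cos 120°) = (0.8660, -0.5000).
Slope in that direction = a·(0.8660) + b·(-0.5000) = −0.51227.
Apparent dip = arctan|0.51227| = 27.1° (true dip is 44.5°, so apparent ≤ true as expected).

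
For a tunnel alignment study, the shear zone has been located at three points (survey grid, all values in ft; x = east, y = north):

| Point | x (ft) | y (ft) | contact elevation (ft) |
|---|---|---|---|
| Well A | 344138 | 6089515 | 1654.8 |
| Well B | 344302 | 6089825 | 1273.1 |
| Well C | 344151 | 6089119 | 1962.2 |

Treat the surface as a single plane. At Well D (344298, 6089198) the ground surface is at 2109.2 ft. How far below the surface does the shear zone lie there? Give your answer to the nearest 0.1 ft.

Let the plane be z = a·x + b·y + c.
Well B−Well A: 164a + 310b = −381.7;  Well C−Well A: 13a − 396b = 307.4.
Solving gives a = −0.809858787, b = −0.802848900.
Then c = 1654.8 − a·344138 − b·6089515 = 5169318.40.
At (344298, 6089198): z_contact = −278832.76 − 4888705.91 + 5169318.40 = 1779.73 ft.
Depth below ground = 2109.2 − 1779.73 = 329.5 ft.

329.5 ft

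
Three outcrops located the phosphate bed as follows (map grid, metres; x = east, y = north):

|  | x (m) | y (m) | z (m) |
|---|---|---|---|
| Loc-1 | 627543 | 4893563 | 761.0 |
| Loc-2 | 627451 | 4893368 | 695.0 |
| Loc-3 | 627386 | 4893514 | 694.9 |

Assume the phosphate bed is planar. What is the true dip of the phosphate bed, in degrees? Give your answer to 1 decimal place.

22.0°

Two edge vectors: Loc-1→Loc-2 = (-92, -195, -66), Loc-1→Loc-3 = (-157, -49, -66.1).
Normal n = (Loc-1→Loc-2) × (Loc-1→Loc-3) = (9655.5, 4280.8, -26107).
So ∂z/∂x = −n_x/n_z = 0.36984 and ∂z/∂y = −n_y/n_z = 0.16397.
Gradient magnitude |∇z| = √(a² + b²) = √(0.13678 + 0.02689) = 0.40456.
True dip = arctan(0.40456) = 22.0°, dipping toward WSW (azimuth ≈ 246°).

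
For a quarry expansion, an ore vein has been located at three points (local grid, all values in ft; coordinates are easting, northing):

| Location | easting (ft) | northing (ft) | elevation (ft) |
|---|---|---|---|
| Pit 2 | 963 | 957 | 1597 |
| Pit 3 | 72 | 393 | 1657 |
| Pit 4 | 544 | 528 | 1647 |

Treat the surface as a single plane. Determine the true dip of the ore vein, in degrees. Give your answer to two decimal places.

7.64°

Let the plane be z = a·easting + b·northing + c.
Pit 3−Pit 2: −891a − 564b = 60;  Pit 4−Pit 2: −419a − 429b = 50.
Solving gives a = 0.01686, b = −0.13302.
Gradient magnitude |∇z| = √(a² + b²) = √(0.00028 + 0.01769) = 0.13408.
True dip = arctan(0.13408) = 7.64°, dipping toward N (azimuth ≈ 353°).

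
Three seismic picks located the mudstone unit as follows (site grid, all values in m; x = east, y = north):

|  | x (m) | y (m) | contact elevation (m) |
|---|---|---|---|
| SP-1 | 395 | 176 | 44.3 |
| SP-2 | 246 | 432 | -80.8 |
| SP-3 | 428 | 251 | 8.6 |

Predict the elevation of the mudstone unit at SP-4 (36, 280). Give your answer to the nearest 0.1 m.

Two edge vectors: SP-1→SP-2 = (-149, 256, -125.1), SP-1→SP-3 = (33, 75, -35.7).
Normal n = (SP-1→SP-2) × (SP-1→SP-3) = (243.3, -9447.6, -19623).
So ∂z/∂x = −n_x/n_z = 0.01240 and ∂z/∂y = −n_y/n_z = −0.48146.
Intercept c from SP-1: 44.3 − 4.90 + 84.74 = 124.14.
At (36, 280): z = 0.4 − 134.8 + 124.14 = -10.2 m.

-10.2 m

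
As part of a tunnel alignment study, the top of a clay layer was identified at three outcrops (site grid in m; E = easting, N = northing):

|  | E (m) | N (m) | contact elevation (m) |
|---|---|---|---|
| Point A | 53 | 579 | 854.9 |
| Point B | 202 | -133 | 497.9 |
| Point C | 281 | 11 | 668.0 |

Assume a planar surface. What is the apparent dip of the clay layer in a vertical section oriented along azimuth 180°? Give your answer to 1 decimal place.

34.6°

Let the plane be z = a·E + b·N + c.
Point B−Point A: 149a − 712b = −357;  Point C−Point A: 228a − 568b = −186.9.
Solving gives a = 0.89703, b = 0.68913.
Unit vector along 180° is (sin 180°, cos 180°) = (0.0000, -1.0000).
Slope in that direction = a·(0.0000) + b·(-1.0000) = −0.68913.
Apparent dip = arctan|0.68913| = 34.6° (true dip is 48.5°, so apparent ≤ true as expected).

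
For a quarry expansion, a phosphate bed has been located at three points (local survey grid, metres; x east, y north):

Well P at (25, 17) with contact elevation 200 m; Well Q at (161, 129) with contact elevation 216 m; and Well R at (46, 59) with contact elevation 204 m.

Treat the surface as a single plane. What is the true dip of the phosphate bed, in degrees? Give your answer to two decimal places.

5.20°

Let the plane be z = a·x + b·y + c.
Well Q−Well P: 136a + 112b = 16;  Well R−Well P: 21a + 42b = 4.
Solving gives a = 0.06667, b = 0.06190.
Gradient magnitude |∇z| = √(a² + b²) = √(0.00444 + 0.00383) = 0.09098.
True dip = arctan(0.09098) = 5.20°, dipping toward SW (azimuth ≈ 227°).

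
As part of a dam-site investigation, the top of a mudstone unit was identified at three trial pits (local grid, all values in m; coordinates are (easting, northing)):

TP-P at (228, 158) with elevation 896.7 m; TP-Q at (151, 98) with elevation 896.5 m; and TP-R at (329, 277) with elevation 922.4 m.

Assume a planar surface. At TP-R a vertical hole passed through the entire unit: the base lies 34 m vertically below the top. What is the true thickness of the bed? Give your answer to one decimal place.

Two edge vectors: TP-P→TP-Q = (-77, -60, -0.2), TP-P→TP-R = (101, 119, 25.7).
Normal n = (TP-P→TP-Q) × (TP-P→TP-R) = (-1518.2, 1958.7, -3103).
So ∂z/∂E = −n_x/n_z = −0.48927 and ∂z/∂N = −n_y/n_z = 0.63123.
|∇z| = √(a²+b²) = 0.79864, so dip δ = arctan(0.79864) = 38.61°.
True thickness = vertical thickness × cos δ = 34 × cos 38.61° = 26.6 m.

26.6 m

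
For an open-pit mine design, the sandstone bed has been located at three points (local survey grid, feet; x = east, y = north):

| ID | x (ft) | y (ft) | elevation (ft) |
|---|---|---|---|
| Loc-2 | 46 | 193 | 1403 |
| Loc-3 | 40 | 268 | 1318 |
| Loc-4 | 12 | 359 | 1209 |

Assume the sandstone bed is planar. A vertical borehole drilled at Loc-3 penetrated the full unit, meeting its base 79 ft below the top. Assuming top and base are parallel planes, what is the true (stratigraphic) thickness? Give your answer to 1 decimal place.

Let the plane be z = a·x + b·y + c.
Loc-3−Loc-2: −6a + 75b = −85;  Loc-4−Loc-2: −34a + 166b = −194.
Solving gives a = 0.28314, b = −1.11068.
|∇z| = √(a²+b²) = 1.14620, so dip δ = arctan(1.14620) = 48.90°.
True thickness = vertical thickness × cos δ = 79 × cos 48.90° = 51.9 ft.

51.9 ft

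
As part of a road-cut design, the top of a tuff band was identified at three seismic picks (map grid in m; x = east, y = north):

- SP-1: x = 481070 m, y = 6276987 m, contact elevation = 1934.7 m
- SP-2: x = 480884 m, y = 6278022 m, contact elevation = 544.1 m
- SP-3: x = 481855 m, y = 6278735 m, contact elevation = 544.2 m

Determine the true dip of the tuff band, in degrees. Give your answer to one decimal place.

Two edge vectors: SP-1→SP-2 = (-186, 1035, -1390.6), SP-1→SP-3 = (785, 1748, -1390.5).
Normal n = (SP-1→SP-2) × (SP-1→SP-3) = (991601.3, -1350254, -1137603).
So ∂z/∂x = −n_x/n_z = 0.87166 and ∂z/∂y = −n_y/n_z = −1.18693.
Gradient magnitude |∇z| = √(a² + b²) = √(0.75979 + 1.40880) = 1.47261.
True dip = arctan(1.47261) = 55.8°, dipping toward NW (azimuth ≈ 324°).

55.8°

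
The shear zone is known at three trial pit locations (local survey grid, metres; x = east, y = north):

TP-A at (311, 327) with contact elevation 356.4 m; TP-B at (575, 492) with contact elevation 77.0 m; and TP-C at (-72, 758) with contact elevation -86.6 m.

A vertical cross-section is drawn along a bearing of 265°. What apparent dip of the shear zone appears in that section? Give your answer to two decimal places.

Two edge vectors: TP-A→TP-B = (264, 165, -279.4), TP-A→TP-C = (-383, 431, -443).
Normal n = (TP-A→TP-B) × (TP-A→TP-C) = (47326.4, 223962.2, 176979).
So ∂z/∂x = −n_x/n_z = −0.26741 and ∂z/∂y = −n_y/n_z = −1.26547.
Unit vector along 265° is (sin 265°, cos 265°) = (-0.9962, -0.0872).
Slope in that direction = a·(-0.9962) + b·(-0.0872) = 0.37669.
Apparent dip = arctan|0.37669| = 20.64° (true dip is 52.3°, so apparent ≤ true as expected).

20.64°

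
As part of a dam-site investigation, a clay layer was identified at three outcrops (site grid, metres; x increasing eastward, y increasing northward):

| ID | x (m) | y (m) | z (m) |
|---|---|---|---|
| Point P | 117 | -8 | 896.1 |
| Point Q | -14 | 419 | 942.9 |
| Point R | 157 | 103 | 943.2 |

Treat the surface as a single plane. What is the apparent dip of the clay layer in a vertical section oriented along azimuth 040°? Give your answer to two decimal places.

Two edge vectors: Point P→Point Q = (-131, 427, 46.8), Point P→Point R = (40, 111, 47.1).
Normal n = (Point P→Point Q) × (Point P→Point R) = (14916.9, 8042.1, -31621).
So ∂z/∂x = −n_x/n_z = 0.47174 and ∂z/∂y = −n_y/n_z = 0.25433.
Unit vector along 040° is (sin 40°, cos 40°) = (0.6428, 0.7660).
Slope in that direction = a·(0.6428) + b·(0.7660) = 0.49806.
Apparent dip = arctan|0.49806| = 26.48° (true dip is 28.2°, so apparent ≤ true as expected).

26.48°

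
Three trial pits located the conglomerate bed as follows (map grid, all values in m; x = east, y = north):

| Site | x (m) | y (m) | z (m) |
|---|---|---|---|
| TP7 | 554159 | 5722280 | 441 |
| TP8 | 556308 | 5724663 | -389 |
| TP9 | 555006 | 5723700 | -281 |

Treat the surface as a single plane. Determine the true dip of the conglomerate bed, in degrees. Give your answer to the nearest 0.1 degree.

Two edge vectors: TP7→TP8 = (2149, 2383, -830), TP7→TP9 = (847, 1420, -722).
Normal n = (TP7→TP8) × (TP7→TP9) = (-541926, 848568, 1033179).
So ∂z/∂x = −n_x/n_z = 0.52452 and ∂z/∂y = −n_y/n_z = −0.82132.
Gradient magnitude |∇z| = √(a² + b²) = √(0.27512 + 0.67456) = 0.97452.
True dip = arctan(0.97452) = 44.3°, dipping toward NNW (azimuth ≈ 327°).

44.3°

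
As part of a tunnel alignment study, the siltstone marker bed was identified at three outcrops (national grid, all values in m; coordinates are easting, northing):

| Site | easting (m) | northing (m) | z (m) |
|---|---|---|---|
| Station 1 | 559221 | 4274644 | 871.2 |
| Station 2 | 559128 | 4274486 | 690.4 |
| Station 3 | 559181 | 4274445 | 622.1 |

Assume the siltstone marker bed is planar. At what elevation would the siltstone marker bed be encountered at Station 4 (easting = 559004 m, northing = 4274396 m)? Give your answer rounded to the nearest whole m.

Two edge vectors: Station 1→Station 2 = (-93, -158, -180.8), Station 1→Station 3 = (-40, -199, -249.1).
Normal n = (Station 1→Station 2) × (Station 1→Station 3) = (3378.6, -15934.3, 12187).
So ∂z/∂easting = −n_x/n_z = −0.27722984 and ∂z/∂northing = −n_y/n_z = 1.30748338.
Intercept c from Station 1: 871.2 + 155032.75 − 5589026.00 = −5433122.06.
At (559004, 4274396): z = −154972.6 + 5588701.7 − 5433122.06 = 607.1 m.

607 m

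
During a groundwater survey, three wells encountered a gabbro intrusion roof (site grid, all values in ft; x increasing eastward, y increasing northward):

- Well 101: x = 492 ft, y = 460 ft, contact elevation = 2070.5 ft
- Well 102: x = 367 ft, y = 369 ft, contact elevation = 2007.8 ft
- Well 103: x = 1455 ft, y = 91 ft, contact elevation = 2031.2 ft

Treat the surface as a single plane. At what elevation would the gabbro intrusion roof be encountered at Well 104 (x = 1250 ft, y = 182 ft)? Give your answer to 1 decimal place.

2045.6 ft

Two edge vectors: Well 101→Well 102 = (-125, -91, -62.7), Well 101→Well 103 = (963, -369, -39.3).
Normal n = (Well 101→Well 102) × (Well 101→Well 103) = (-19560, -65292.6, 133758).
So ∂z/∂x = −n_x/n_z = 0.146234 and ∂z/∂y = −n_y/n_z = 0.488140.
Intercept c from Well 101: 2070.5 − 71.95 − 224.54 = 1774.01.
At (1250, 182): z = 182.8 + 88.8 + 1774.01 = 2045.6 ft.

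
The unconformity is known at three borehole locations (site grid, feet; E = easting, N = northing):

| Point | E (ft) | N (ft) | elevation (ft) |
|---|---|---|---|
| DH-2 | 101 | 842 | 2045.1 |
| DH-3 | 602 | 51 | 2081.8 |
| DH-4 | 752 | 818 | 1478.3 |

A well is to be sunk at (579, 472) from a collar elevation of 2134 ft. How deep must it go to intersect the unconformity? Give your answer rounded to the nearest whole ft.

289 ft

Let the plane be z = a·E + b·N + c.
DH-3−DH-2: 501a − 791b = 36.7;  DH-4−DH-2: 651a − 24b = −566.8.
Solving gives a = −0.89323, b = −0.61215.
Then c = 2045.1 − a·101 − b·842 = 2650.74.
At (579, 472): z_contact = −517.2 − 288.9 + 2650.74 = 1844.6 ft.
Depth below ground = 2134 − 1844.6 = 289 ft.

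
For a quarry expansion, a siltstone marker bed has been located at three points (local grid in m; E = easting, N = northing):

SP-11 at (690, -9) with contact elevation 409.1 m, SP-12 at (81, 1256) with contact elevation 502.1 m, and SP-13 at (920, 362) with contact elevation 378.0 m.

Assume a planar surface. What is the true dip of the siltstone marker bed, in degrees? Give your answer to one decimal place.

Two edge vectors: SP-11→SP-12 = (-609, 1265, 93), SP-11→SP-13 = (230, 371, -31.1).
Normal n = (SP-11→SP-12) × (SP-11→SP-13) = (-73844.5, 2450.1, -516889).
So ∂z/∂E = −n_x/n_z = −0.14286 and ∂z/∂N = −n_y/n_z = 0.00474.
Gradient magnitude |∇z| = √(a² + b²) = √(0.02041 + 0.00002) = 0.14294.
True dip = arctan(0.14294) = 8.1°, dipping toward E (azimuth ≈ 092°).

8.1°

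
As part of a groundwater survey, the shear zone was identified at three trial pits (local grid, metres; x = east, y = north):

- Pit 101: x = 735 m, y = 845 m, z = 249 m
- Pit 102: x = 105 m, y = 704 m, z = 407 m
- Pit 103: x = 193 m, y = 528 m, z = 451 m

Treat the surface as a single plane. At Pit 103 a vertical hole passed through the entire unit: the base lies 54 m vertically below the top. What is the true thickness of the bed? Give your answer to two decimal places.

50.47 m

Let the plane be z = a·x + b·y + c.
Pit 102−Pit 101: −630a − 141b = 158;  Pit 103−Pit 101: −542a − 317b = 202.
Solving gives a = −0.17523, b = −0.33762.
|∇z| = √(a²+b²) = 0.38038, so dip δ = arctan(0.38038) = 20.83°.
True thickness = vertical thickness × cos δ = 54 × cos 20.83° = 50.47 m.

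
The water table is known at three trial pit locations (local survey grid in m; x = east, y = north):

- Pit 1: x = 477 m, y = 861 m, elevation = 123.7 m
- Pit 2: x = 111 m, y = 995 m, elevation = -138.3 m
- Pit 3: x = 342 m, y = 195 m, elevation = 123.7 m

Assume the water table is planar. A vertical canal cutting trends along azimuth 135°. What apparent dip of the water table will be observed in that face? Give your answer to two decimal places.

Let the plane be z = a·x + b·y + c.
Pit 2−Pit 1: −366a + 134b = −262;  Pit 3−Pit 1: −135a − 666b = 0.
Solving gives a = 0.66639, b = −0.13508.
Unit vector along 135° is (sin 135°, cos 135°) = (0.7071, -0.7071).
Slope in that direction = a·(0.7071) + b·(-0.7071) = 0.56673.
Apparent dip = arctan|0.56673| = 29.54° (true dip is 34.2°, so apparent ≤ true as expected).

29.54°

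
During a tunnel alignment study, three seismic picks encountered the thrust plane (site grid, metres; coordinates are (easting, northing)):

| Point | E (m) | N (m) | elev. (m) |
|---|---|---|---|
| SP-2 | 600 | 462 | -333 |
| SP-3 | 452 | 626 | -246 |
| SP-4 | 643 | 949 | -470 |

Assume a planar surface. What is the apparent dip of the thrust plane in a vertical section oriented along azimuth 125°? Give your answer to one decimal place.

Let the plane be z = a·E + b·N + c.
SP-3−SP-2: −148a + 164b = 87;  SP-4−SP-2: 43a + 487b = −137.
Solving gives a = −0.81939, b = −0.20897.
Unit vector along 125° is (sin 125°, cos 125°) = (0.8192, -0.5736).
Slope in that direction = a·(0.8192) + b·(-0.5736) = −0.55135.
Apparent dip = arctan|0.55135| = 28.9° (true dip is 40.2°, so apparent ≤ true as expected).

28.9°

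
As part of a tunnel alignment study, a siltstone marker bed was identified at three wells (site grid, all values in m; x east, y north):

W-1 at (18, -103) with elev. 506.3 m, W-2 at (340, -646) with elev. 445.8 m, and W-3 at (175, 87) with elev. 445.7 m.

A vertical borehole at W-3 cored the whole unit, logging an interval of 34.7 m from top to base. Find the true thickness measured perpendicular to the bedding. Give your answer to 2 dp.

Let the plane be z = a·x + b·y + c.
W-2−W-1: 322a − 543b = −60.5;  W-3−W-1: 157a + 190b = −60.6.
Solving gives a = −0.30322, b = −0.06839.
|∇z| = √(a²+b²) = 0.31084, so dip δ = arctan(0.31084) = 17.27°.
True thickness = vertical thickness × cos δ = 34.7 × cos 17.27° = 33.14 m.

33.14 m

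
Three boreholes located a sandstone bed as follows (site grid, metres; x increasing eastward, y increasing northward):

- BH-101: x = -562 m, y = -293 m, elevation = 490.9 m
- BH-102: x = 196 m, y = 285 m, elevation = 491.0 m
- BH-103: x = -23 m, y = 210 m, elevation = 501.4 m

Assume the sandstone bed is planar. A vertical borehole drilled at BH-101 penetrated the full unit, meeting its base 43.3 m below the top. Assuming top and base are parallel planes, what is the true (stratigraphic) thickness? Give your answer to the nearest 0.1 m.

42.9 m

Two edge vectors: BH-101→BH-102 = (758, 578, 0.1), BH-101→BH-103 = (539, 503, 10.5).
Normal n = (BH-101→BH-102) × (BH-101→BH-103) = (6018.7, -7905.1, 69732).
So ∂z/∂x = −n_x/n_z = −0.08631 and ∂z/∂y = −n_y/n_z = 0.11336.
|∇z| = √(a²+b²) = 0.14248, so dip δ = arctan(0.14248) = 8.11°.
True thickness = vertical thickness × cos δ = 43.3 × cos 8.11° = 42.9 m.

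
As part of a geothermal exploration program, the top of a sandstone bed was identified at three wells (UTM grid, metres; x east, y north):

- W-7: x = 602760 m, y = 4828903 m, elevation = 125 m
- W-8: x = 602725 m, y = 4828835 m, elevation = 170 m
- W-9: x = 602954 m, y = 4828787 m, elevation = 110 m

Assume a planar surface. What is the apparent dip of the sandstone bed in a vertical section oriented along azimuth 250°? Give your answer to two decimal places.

26.68°

Let the plane be z = a·x + b·y + c.
W-8−W-7: −35a − 68b = 45;  W-9−W-7: 194a − 116b = −15.
Solving gives a = −0.36170, b = −0.47560.
Unit vector along 250° is (sin 250°, cos 250°) = (-0.9397, -0.3420).
Slope in that direction = a·(-0.9397) + b·(-0.3420) = 0.50255.
Apparent dip = arctan|0.50255| = 26.68° (true dip is 30.9°, so apparent ≤ true as expected).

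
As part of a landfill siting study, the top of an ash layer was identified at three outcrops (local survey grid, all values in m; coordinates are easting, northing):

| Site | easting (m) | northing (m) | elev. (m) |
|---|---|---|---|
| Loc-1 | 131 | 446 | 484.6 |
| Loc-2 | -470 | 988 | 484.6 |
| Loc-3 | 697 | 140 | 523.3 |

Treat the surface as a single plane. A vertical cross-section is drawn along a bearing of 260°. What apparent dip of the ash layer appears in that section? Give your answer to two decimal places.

Two edge vectors: Loc-1→Loc-2 = (-601, 542, 0), Loc-1→Loc-3 = (566, -306, 38.7).
Normal n = (Loc-1→Loc-2) × (Loc-1→Loc-3) = (20975.4, 23258.7, -122866).
So ∂z/∂easting = −n_x/n_z = 0.17072 and ∂z/∂northing = −n_y/n_z = 0.18930.
Unit vector along 260° is (sin 260°, cos 260°) = (-0.9848, -0.1736).
Slope in that direction = a·(-0.9848) + b·(-0.1736) = −0.20100.
Apparent dip = arctan|0.20100| = 11.36° (true dip is 14.3°, so apparent ≤ true as expected).

11.36°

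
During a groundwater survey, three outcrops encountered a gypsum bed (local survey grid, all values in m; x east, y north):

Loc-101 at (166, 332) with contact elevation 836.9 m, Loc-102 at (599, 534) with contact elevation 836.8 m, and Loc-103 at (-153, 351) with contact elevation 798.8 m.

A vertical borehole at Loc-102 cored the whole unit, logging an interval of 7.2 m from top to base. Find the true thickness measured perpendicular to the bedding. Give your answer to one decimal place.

Let the plane be z = a·x + b·y + c.
Loc-102−Loc-101: 433a + 202b = −0.1;  Loc-103−Loc-101: −319a + 19b = −38.1.
Solving gives a = 0.10589, b = −0.22747.
|∇z| = √(a²+b²) = 0.25091, so dip δ = arctan(0.25091) = 14.09°.
True thickness = vertical thickness × cos δ = 7.2 × cos 14.09° = 7.0 m.

7.0 m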